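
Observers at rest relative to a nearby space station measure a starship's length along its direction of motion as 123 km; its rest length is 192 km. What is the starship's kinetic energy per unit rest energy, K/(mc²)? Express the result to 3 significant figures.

From L = L₀/γ: γ = 192/123 = 1.56098.
Since K = (γ−1)mc², K/(mc²) = 1.56098 − 1 = 0.561.

0.561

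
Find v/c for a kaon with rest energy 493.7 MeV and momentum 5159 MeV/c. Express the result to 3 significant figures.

pc/(mc²) = 5159/493.7 = 10.45 = βγ = β/√(1−β²).
So β² = x²/(1 + x²) with x = 10.45: x² = 109.202, β² = 109.202/110.202 = 0.990926, β = 0.995.

0.995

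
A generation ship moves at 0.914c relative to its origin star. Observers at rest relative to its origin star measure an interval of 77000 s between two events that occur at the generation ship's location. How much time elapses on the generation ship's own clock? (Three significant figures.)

With β = 0.914, γ = 1/√(1 − 0.914²) = 1/√0.164604 = 2.4648.
The moving clock records proper time: Δτ = Δt/γ = 77000/2.4648 = 31200 s.

31200 s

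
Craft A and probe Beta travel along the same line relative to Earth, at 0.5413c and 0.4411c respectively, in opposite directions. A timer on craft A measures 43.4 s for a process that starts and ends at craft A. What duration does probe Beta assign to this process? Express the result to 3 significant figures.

71.2 s

Transform craft A's velocity into probe Beta's frame: (0.5413 + 0.4411)/(1 + 0.5413·0.4411) = 0.9824/1.23876743, so the relative speed is 0.79305c.
At |u| = 0.79305c, γ = (1 − 0.628928)^(−1/2) = 1.6416.
Craft A's interval is proper; time dilation gives Δt_B = γΔτ = 1.6416 × 43.4 s = 71.2 s.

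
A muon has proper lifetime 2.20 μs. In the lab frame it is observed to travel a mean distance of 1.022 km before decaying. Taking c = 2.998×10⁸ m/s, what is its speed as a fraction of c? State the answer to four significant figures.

d = βγcτ ⇒ βγ = d/(cτ) = 1022 m / (659.56 m) = 1.5495.
β = (βγ)/√(1+(βγ)²) = 1.5495/√3.40095 = 0.8402.

0.8402c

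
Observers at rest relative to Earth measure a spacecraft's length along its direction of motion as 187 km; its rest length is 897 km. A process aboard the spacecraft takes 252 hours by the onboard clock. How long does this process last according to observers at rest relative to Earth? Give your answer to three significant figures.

Length contraction gives γ = L₀/L = 897/187 = 4.79679.
The same γ dilates the second interval: 4.79679 × 252 hours = 1210 hours.

1210 hours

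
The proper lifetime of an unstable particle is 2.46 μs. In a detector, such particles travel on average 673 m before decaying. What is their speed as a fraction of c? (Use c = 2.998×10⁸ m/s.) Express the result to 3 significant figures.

d = βγcτ ⇒ βγ = d/(cτ) = 673.0 m / (737.508 m) = 0.91253.
β = (βγ)/√(1+(βγ)²) = 0.91253/√1.832711 = 0.674.

0.674c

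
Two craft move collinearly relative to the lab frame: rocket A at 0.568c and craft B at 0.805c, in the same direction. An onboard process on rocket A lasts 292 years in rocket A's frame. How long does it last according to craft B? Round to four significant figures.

324.6 years

The velocity of rocket A relative to craft B is (0.568 − 0.805)c / (1 − 0.568×0.805) = −0.43666c; relative speed 0.43666c.
γ for this relative speed: γ = 1/√(1 − 0.190672) = 1.1116.
The clock on rocket A records proper time, so craft B measures Δt = γΔτ = 1.1116 × 292 = 324.6 years.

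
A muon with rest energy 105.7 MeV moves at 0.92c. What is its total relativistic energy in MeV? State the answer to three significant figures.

270 MeV

Lorentz factor: γ = (1 − 0.8464)^(−1/2) = 2.5516.
Total energy: E = γmc² = 2.5516 × 105.7 MeV = 270 MeV.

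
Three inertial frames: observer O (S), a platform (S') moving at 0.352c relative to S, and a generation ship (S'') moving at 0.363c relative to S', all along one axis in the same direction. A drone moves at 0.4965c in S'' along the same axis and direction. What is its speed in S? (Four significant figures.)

Compose velocities in two stages. Stage 1 (into S'): u₁ = (0.4965+0.363)/(1+0.4965×0.363) = 0.72825.
Stage 2 (into S): u = (0.72825+0.352)/(1+0.72825×0.352) = 0.85984, so the speed is 0.8598c.

0.8598c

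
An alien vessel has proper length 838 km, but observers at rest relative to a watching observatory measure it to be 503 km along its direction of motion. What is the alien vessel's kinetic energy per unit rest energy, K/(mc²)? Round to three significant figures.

0.666

From L = L₀/γ: γ = 838/503 = 1.666.
K/(mc²) = γ − 1 = 1.666 − 1 = 0.666.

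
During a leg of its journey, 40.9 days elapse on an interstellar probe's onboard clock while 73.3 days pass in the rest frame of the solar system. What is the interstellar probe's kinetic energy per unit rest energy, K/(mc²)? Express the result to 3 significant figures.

0.792

From Δt = γΔτ: γ = 73.3/40.9 = 1.79218.
K/(mc²) = γ − 1 = 1.79218 − 1 = 0.792.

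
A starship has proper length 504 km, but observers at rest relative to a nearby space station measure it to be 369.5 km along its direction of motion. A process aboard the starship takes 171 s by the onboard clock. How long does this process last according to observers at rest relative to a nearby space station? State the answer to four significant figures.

Length contraction gives γ = L₀/L = 504/369.5 = 1.36401.
Δt = γΔτ = 1.36401 × 171 = 233.2 s.

233.2 s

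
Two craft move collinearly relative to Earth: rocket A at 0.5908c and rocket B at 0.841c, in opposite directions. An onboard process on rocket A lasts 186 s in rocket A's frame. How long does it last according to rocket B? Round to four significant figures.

The velocity of rocket A relative to rocket B is (0.5908 + 0.841)c / (1 + 0.5908×0.841) = 0.95653c; relative speed 0.95653c.
At |u| = 0.95653c, γ = (1 − 0.91495)^(−1/2) = 3.429.
Rocket A's interval is proper; time dilation gives Δt_B = γΔτ = 3.429 × 186 s = 637.8 s.

637.8 s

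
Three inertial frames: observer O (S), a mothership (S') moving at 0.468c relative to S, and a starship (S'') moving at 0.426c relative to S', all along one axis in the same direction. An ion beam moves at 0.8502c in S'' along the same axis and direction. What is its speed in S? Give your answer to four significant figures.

Apply u = (u'+v)/(1+u'v) twice. Ion beam in the mothership frame: (0.8502+0.426)/(1+0.8502·0.426) = 1.2762/1.3621852 = 0.93688c.
That velocity, transformed to the rest frame of observer O: (0.93688+0.468)/(1+0.93688·0.468) = 1.40488/1.43845984 = 0.97666c.

0.9767c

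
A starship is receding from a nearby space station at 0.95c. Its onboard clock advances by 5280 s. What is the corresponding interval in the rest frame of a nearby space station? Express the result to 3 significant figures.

16900 s

Lorentz factor: γ = (1 − 0.9025)^(−1/2) = 3.2026.
Time dilation: Δt = γ·Δτ = 3.2026 × 5280 = 16900 s.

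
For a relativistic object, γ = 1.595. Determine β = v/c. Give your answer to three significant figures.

0.779

β = √(1 − 1/γ²) = √(1 − 1/2.544025) = √0.606922 = 0.779.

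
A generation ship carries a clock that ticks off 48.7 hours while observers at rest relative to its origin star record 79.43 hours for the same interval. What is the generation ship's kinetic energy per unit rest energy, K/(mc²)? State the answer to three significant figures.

From Δt = γΔτ: γ = 79.43/48.7 = 1.63101.
Since K = (γ−1)mc², K/(mc²) = 1.63101 − 1 = 0.631.

0.631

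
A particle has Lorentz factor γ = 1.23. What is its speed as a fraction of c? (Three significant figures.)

0.582c

β = √(1 − 1/γ²) = √(1 − 1/1.5129) = √0.339018 = 0.582.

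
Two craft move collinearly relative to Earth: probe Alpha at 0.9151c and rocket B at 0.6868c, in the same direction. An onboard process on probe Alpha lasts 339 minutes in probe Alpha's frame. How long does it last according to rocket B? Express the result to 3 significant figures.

Speed of probe Alpha in rocket B's frame: u = (v_A − v_B)/(1 − v_A v_B/c²) = (0.9151 − 0.6868)/(1 − 0.9151×0.6868) = 0.2283/0.37150932 = 0.61452; |u| = 0.61452c.
γ for this relative speed: γ = 1/√(1 − 0.377635) = 1.2676.
The clock on probe Alpha records proper time, so rocket B measures Δt = γΔτ = 1.2676 × 339 = 430 minutes.

430 minutes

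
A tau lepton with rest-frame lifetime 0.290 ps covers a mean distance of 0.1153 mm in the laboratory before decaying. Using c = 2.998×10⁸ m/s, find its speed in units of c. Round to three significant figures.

0.798c

Let x = d/(cτ) = 1.153×10^-4 m / (2.998×10⁸ m/s × 2.900×10^-13 s) = 1.3262. Since d = βγcτ, x = βγ = β/√(1−β²).
Solving: β² = x²/(1+x²) = 1.75881/2.75881 = 0.637525, so β = 0.798.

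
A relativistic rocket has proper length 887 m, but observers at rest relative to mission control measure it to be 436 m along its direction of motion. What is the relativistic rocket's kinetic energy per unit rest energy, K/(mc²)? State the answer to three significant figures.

γ = L₀/L = 887/436 = 2.0344.
Since K = (γ−1)mc², K/(mc²) = 2.0344 − 1 = 1.03.

1.03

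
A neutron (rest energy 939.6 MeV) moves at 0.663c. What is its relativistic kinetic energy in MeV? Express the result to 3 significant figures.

316 MeV

β² = 0.439569, so γ = 1/√0.560431 = 1.33579.
Kinetic energy: K = (γ − 1)mc² = (1.33579 − 1) × 939.6 MeV = 0.33579 × 939.6 = 316 MeV.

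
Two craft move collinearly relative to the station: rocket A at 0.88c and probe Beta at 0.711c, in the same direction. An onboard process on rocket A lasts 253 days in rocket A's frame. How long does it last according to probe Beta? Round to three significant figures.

284 days

Speed of rocket A in probe Beta's frame: u = (v_A − v_B)/(1 − v_A v_B/c²) = (0.88 − 0.711)/(1 − 0.88×0.711) = 0.169/0.37432 = 0.45149; |u| = 0.45149c.
At |u| = 0.45149c, γ = (1 − 0.203843)^(−1/2) = 1.1207.
The clock on rocket A records proper time, so probe Beta measures Δt = γΔτ = 1.1207 × 253 = 284 days.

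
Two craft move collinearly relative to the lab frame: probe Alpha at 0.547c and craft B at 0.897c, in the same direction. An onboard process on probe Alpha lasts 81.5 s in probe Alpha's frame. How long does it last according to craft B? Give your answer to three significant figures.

Speed of probe Alpha in craft B's frame: u = (v_A − v_B)/(1 − v_A v_B/c²) = (0.547 − 0.897)/(1 − 0.547×0.897) = −0.35/0.509341 = −0.68716; |u| = 0.68716c.
At |u| = 0.68716c, γ = (1 − 0.472189)^(−1/2) = 1.3765.
The clock on probe Alpha records proper time, so craft B measures Δt = γΔτ = 1.3765 × 81.5 = 112 s.

112 s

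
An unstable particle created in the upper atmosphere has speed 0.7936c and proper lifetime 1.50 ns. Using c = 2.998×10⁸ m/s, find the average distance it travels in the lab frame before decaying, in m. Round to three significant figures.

γ = 1/√(1 − β²) = 1/√(1 − 0.62980096) = 1/√0.37019904 = 1/0.60844 = 1.6435.
Lab-frame lifetime: Δt = γτ = 1.6435 × 1.50 ns = 2.4653 ns.
Distance: d = vΔt = 0.7936 × 2.998×10⁸ m/s × 2.4653×10^-9 s = 0.587 m.

0.587 m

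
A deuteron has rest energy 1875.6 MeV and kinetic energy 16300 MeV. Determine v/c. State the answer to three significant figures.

γ = 1 + K/(mc²) = 1 + 16300/1875.6 = 9.6906.
β = √(1 − 1/γ²) = √(1 − 0.0106488) = √0.9893512 = 0.995.

0.995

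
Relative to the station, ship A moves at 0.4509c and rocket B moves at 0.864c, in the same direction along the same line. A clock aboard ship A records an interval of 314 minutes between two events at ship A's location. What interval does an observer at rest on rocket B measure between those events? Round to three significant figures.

Transform ship A's velocity into rocket B's frame: (0.4509 − 0.864)/(1 − 0.4509·0.864) = −0.4131/0.6104224, so the relative speed is 0.67674c.
At |u| = 0.67674c, γ = (1 − 0.457977)^(−1/2) = 1.3583.
Ship A's interval is proper; time dilation gives Δt_B = γΔτ = 1.3583 × 314 minutes = 427 minutes.

427 minutes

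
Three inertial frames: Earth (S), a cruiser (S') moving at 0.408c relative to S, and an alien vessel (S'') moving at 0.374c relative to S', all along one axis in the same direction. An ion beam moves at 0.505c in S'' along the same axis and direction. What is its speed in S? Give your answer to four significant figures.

Apply u = (u'+v)/(1+u'v) twice. Ion beam in the cruiser frame: (0.505+0.374)/(1+0.505·0.374) = 0.879/1.18887 = 0.73936c.
That velocity, transformed to the rest frame of Earth: (0.73936+0.408)/(1+0.73936·0.408) = 1.14736/1.30165888 = 0.88146c.

0.8815c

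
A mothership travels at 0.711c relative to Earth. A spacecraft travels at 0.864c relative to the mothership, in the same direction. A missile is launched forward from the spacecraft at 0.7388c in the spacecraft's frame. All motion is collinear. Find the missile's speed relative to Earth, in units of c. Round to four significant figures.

Apply u = (u'+v)/(1+u'v) twice. Missile in the mothership frame: (0.7388+0.864)/(1+0.7388·0.864) = 1.6028/1.6383232 = 0.97832c.
That velocity, transformed to the rest frame of Earth: (0.97832+0.711)/(1+0.97832·0.711) = 1.68932/1.69558552 = 0.9963c.

0.9963c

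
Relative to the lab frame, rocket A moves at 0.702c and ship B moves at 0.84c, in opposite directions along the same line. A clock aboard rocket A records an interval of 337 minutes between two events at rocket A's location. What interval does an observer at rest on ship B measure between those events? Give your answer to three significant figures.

Transform rocket A's velocity into ship B's frame: (0.702 + 0.84)/(1 + 0.702·0.84) = 1.542/1.58968, so the relative speed is 0.97001c.
γ for this relative speed: γ = 1/√(1 − 0.940919) = 4.1141.
The clock on rocket A records proper time, so ship B measures Δt = γΔτ = 4.1141 × 337 = 1390 minutes.

1390 minutes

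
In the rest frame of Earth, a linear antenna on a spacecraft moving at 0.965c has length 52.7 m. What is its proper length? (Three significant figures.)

201 m

Lorentz factor: γ = (1 − 0.931225)^(−1/2) = 3.8132.
Proper length: L₀ = γ·L = 3.8132 × 52.7 = 201 m.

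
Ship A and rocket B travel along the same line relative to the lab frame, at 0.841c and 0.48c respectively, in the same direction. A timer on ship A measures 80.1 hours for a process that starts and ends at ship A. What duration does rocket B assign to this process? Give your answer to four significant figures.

Transform ship A's velocity into rocket B's frame: (0.841 − 0.48)/(1 − 0.841·0.48) = 0.361/0.59632, so the relative speed is 0.60538c.
γ for this relative speed: γ = 1/√(1 − 0.366485) = 1.2564.
Ship A's interval is proper; time dilation gives Δt_B = γΔτ = 1.2564 × 80.1 hours = 100.6 hours.

100.6 hours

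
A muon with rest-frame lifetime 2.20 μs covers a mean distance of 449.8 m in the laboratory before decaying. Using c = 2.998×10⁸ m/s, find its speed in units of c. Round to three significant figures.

0.563c

Let x = d/(cτ) = 449.8 m / (2.998×10⁸ m/s × 2.200×10^-6 s) = 0.68197. Since d = βγcτ, x = βγ = β/√(1−β²).
Solving: β² = x²/(1+x²) = 0.465083/1.465083 = 0.317445, so β = 0.563.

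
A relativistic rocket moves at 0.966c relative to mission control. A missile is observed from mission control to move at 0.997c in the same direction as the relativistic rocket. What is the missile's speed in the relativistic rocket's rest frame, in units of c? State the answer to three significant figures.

0.840c

Transform to the relativistic rocket's frame: u' = (u − v)/(1 − uv/c²).
u' = (0.997 − 0.966)/(1 − 0.997×0.966) = 0.031/0.036898 = 0.84015.
Speed in the relativistic rocket's frame: 0.840c (in the same direction).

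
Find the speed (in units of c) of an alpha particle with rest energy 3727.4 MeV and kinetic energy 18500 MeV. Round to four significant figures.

0.9858c

K = (γ−1)mc², so γ = 1 + 18500/3727.4 = 5.9632.
Then v/c = √(1 − γ⁻²) = √(1 − 0.0281217) = √0.9718783 = 0.9858.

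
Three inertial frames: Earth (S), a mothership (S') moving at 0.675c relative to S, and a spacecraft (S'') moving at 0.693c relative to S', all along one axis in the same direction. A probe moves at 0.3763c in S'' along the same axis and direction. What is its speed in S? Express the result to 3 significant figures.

0.969c

First combine the probe and spacecraft (S''→S'): u₁ = (0.3763 + 0.693)/(1 + 0.3763×0.693) = 1.0693/1.2607759 = 0.84813.
Then combine with the mothership (S'→S): u = (0.84813 + 0.675)/(1 + 0.84813×0.675) = 1.52313/1.57248775 = 0.96861.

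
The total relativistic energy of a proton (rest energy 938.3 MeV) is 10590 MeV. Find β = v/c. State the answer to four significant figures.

Total energy E = γmc² gives γ = 10590/938.3 = 11.286.
Hence β = √(1 − 1/γ²) = √(1 − 0.00785091) = √0.99214909 = 0.9961.

0.9961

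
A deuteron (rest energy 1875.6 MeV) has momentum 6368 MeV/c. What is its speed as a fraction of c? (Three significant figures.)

pc/(mc²) = 6368/1875.6 = 3.3952 = βγ = β/√(1−β²).
So β² = x²/(1 + x²) with x = 3.3952: x² = 11.5274, β² = 11.5274/12.5274 = 0.920175, β = 0.959.

0.959c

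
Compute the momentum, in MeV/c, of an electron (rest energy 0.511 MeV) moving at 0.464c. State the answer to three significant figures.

0.268 MeV/c

γ = 1/√(1 − β²) = 1/√(1 − 0.215296) = 1/√0.784704 = 1/0.885835 = 1.1289.
Momentum: p = γβ·mc = 1.1289 × 0.464 × 0.511 MeV/c = 0.268 MeV/c.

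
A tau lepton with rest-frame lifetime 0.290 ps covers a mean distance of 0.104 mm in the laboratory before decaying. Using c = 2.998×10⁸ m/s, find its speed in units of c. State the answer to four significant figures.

0.7672c

d = βγcτ ⇒ βγ = d/(cτ) = 1.040×10^-4 m / (8.6942×10^-5 m) = 1.1962.
β = (βγ)/√(1+(βγ)²) = 1.1962/√2.43089 = 0.7672.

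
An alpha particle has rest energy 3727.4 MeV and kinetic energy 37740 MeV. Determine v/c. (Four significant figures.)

K = (γ−1)mc², so γ = 1 + 37740/3727.4 = 11.125.
Then v/c = √(1 − γ⁻²) = √(1 − 0.00807979) = √0.99192021 = 0.9960.

0.9960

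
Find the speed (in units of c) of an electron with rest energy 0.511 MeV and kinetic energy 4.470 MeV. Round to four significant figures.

0.9947c

γ = 1 + K/(mc²) = 1 + 4.470/0.511 = 9.7476.
β = √(1 − 1/γ²) = √(1 − 0.0105246) = √0.9894754 = 0.9947.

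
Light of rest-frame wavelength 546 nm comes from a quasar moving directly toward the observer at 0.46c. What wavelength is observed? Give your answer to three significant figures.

332 nm

Relativistic Doppler for wavelength: λ_obs = λ_src · √((1−β)/(1+β)).
With β = 0.46: factor = √(0.54/1.46) = 0.60816.
λ_obs = 546 × 0.60816 = 332 nm.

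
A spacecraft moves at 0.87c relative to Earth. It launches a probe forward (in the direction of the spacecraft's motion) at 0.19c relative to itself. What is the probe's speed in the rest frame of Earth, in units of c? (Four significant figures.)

0.9096c

Relativistic velocity addition: u = (u' + v)/(1 + u'v/c²), with u' = 0.19c and v = 0.87c.
Numerator: 0.19 + 0.87 = 1.06. Denominator: 1 + (0.19)(0.87) = 1.1653.
u = 1.06/1.1653 = 0.90964, so the speed is 0.9096c.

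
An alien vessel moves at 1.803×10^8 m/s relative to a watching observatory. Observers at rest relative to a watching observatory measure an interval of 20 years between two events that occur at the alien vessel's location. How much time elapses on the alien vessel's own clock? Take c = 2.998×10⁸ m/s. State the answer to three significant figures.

16.0 years

β = v/c = (1.803×10^8 m/s)/(2.998×10⁸ m/s) = 0.601401.
γ = 1/√(1 − β²) = 1/√(1 − 0.3616832) = 1/√0.6383168 = 1/0.798947 = 1.2516.
The moving clock records proper time: Δτ = Δt/γ = 20/1.2516 = 16.0 years.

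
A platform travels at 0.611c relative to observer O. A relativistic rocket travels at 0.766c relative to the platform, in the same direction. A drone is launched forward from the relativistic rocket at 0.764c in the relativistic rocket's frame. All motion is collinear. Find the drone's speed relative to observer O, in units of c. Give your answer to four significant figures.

0.9915c

First combine the drone and relativistic rocket (S''→S'): u₁ = (0.764 + 0.766)/(1 + 0.764×0.766) = 1.53/1.585224 = 0.96516.
Then combine with the platform (S'→S): u = (0.96516 + 0.611)/(1 + 0.96516×0.611) = 1.57616/1.58971276 = 0.99147.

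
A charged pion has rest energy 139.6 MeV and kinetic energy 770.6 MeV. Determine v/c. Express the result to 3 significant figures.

0.988

K = (γ−1)mc², so γ = 1 + 770.6/139.6 = 6.5201.
Then v/c = √(1 − γ⁻²) = √(1 − 0.0235229) = √0.9764771 = 0.988.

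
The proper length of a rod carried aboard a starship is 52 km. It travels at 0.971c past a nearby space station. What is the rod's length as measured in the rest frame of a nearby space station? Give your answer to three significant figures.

12.4 km

With β = 0.971, γ = 1/√(1 − 0.971²) = 1/√0.057159 = 4.1827.
Along the direction of motion the measured length is L₀/γ = 52/4.1827 = 12.4 km.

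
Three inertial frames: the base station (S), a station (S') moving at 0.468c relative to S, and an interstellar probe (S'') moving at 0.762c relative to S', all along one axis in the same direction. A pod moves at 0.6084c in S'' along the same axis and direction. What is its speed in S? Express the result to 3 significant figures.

0.976c

Apply u = (u'+v)/(1+u'v) twice. Pod in the station frame: (0.6084+0.762)/(1+0.6084·0.762) = 1.3704/1.4636008 = 0.93632c.
That velocity, transformed to the rest frame of the base station: (0.93632+0.468)/(1+0.93632·0.468) = 1.40432/1.43819776 = 0.97644c.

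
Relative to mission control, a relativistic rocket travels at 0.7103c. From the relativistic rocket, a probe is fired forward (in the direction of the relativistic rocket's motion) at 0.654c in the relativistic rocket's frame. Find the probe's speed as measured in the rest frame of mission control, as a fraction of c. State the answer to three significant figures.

0.932c

Relativistic velocity addition: u = (u' + v)/(1 + u'v/c²), with u' = 0.654c and v = 0.7103c.
Numerator: 0.654 + 0.7103 = 1.3643. Denominator: 1 + (0.654)(0.7103) = 1.4645362.
u = 1.3643/1.4645362 = 0.93156, so the speed is 0.932c.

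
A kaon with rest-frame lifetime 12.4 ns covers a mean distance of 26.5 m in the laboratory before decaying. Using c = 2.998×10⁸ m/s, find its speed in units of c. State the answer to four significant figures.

0.9903c

Let x = d/(cτ) = 26.50 m / (2.998×10⁸ m/s × 1.240×10^-8 s) = 7.1284. Since d = βγcτ, x = βγ = β/√(1−β²).
Solving: β² = x²/(1+x²) = 50.8141/51.8141 = 0.9807, so β = 0.9903.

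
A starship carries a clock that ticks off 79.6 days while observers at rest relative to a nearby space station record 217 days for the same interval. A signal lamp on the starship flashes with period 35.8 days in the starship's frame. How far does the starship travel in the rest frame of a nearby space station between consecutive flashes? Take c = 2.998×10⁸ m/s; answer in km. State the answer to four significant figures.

2.352×10^12 km

γ = Δt/Δτ = 217/79.6 = 2.72613.
β = √(1 − 1/γ²) = 0.93029. Lab-frame period = γτ = 2.72613×35.8 days = 97.595 days. Distance = βc × γτ = 0.93029 × 2.998×10⁸ m/s × 8432208 s = 2.3518×10^15 m = 2.352×10^12 km.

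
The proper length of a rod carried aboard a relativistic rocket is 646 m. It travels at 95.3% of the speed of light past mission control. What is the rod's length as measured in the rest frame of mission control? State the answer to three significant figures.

196 m

γ = 1/√(1 − β²) = 1/√(1 − 0.908209) = 1/√0.091791 = 1/0.30297 = 3.3007.
Along the direction of motion the measured length is L₀/γ = 646/3.3007 = 196 m.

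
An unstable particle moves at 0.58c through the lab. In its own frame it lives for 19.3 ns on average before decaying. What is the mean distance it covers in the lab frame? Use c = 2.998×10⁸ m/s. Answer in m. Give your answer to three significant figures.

4.12 m

γ = 1/√(1 − β²) = 1/√(1 − 0.3364) = 1/√0.6636 = 1/0.814616 = 1.2276.
Lab-frame lifetime: Δt = γτ = 1.2276 × 19.3 ns = 23.693 ns.
Distance: d = vΔt = 0.58 × 2.998×10⁸ m/s × 2.3693×10^-8 s = 4.12 m.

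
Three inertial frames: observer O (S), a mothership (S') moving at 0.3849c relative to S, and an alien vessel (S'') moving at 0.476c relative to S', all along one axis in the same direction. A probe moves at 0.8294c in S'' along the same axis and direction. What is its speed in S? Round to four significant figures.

Apply u = (u'+v)/(1+u'v) twice. Probe in the mothership frame: (0.8294+0.476)/(1+0.8294·0.476) = 1.3054/1.3947944 = 0.93591c.
That velocity, transformed to the rest frame of observer O: (0.93591+0.3849)/(1+0.93591·0.3849) = 1.32081/1.360231759 = 0.97102c.

0.9710c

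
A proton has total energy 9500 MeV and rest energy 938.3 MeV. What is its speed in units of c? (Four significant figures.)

Total energy E = γmc² gives γ = 9500/938.3 = 10.125.
Hence β = √(1 − 1/γ²) = √(1 − 0.00975461) = √0.99024539 = 0.9951.

0.9951c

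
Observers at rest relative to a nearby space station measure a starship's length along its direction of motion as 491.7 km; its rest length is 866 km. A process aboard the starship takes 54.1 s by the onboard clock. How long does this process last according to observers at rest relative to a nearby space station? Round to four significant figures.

Length contraction gives γ = L₀/L = 866/491.7 = 1.76124.
The same γ dilates the second interval: 1.76124 × 54.1 s = 95.28 s.

95.28 s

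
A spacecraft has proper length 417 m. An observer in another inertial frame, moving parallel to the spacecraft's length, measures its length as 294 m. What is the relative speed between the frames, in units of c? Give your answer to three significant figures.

Length contraction gives γ = L₀/L = 417/294 = 1.4184.
β = √(1 − 1/γ²) = √0.502947 = 0.709.

0.709c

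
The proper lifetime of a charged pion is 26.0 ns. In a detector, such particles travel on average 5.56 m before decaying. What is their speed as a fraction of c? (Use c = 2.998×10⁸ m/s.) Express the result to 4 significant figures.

0.5807c

Lab distance = (lab lifetime)·v = γτ·βc, so βγ = d/(cτ) = 5.560/(2.998×10⁸ × 2.600×10^-8) = 0.7133.
With βγ = 0.7133: γ² = 1 + (βγ)² = 1.508797, and β = (βγ)/γ = 0.7133/1.22833 = 0.5807.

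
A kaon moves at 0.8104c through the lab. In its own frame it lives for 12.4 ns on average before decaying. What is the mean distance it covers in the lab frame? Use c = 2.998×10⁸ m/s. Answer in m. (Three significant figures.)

With β = 0.8104, γ = 1/√(1 − 0.8104²) = 1/√0.34325184 = 1.7068.
Lab-frame lifetime: Δt = γτ = 1.7068 × 12.4 ns = 21.164 ns.
Distance: d = vΔt = 0.8104 × 2.998×10⁸ m/s × 2.1164×10^-8 s = 5.14 m.

5.14 m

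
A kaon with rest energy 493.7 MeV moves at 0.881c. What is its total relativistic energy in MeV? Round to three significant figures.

With β = 0.881, γ = 1/√(1 − 0.881²) = 1/√0.223839 = 2.1136.
Total energy: E = γmc² = 2.1136 × 493.7 MeV = 1040 MeV.

1040 MeV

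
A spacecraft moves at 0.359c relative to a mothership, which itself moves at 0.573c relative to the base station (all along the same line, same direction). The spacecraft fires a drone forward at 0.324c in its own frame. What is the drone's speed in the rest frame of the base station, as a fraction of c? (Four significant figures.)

0.8773c

Apply u = (u'+v)/(1+u'v) twice. Drone in the mothership frame: (0.324+0.359)/(1+0.324·0.359) = 0.683/1.116316 = 0.61183c.
That velocity, transformed to the rest frame of the base station: (0.61183+0.573)/(1+0.61183·0.573) = 1.18483/1.35057859 = 0.87728c.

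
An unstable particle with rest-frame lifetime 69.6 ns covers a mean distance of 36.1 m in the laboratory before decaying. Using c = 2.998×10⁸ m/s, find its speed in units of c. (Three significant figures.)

0.866c

Let x = d/(cτ) = 36.10 m / (2.998×10⁸ m/s × 6.960×10^-8 s) = 1.7301. Since d = βγcτ, x = βγ = β/√(1−β²).
Solving: β² = x²/(1+x²) = 2.99325/3.99325 = 0.749577, so β = 0.866.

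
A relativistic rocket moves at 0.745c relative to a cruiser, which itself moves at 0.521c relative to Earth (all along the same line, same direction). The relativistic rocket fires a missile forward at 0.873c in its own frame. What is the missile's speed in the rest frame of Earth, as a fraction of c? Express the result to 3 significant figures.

Apply u = (u'+v)/(1+u'v) twice. Missile in the cruiser frame: (0.873+0.745)/(1+0.873·0.745) = 1.618/1.650385 = 0.98038c.
That velocity, transformed to the rest frame of Earth: (0.98038+0.521)/(1+0.98038·0.521) = 1.50138/1.51077798 = 0.99378c.

0.994c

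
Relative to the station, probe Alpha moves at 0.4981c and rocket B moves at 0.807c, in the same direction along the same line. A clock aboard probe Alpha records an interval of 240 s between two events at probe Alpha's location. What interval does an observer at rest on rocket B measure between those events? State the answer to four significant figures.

280.3 s

Transform probe Alpha's velocity into rocket B's frame: (0.4981 − 0.807)/(1 − 0.4981·0.807) = −0.3089/0.5980333, so the relative speed is 0.51653c.
γ for this relative speed: γ = 1/√(1 − 0.266803) = 1.1679.
The clock on probe Alpha records proper time, so rocket B measures Δt = γΔτ = 1.1679 × 240 = 280.3 s.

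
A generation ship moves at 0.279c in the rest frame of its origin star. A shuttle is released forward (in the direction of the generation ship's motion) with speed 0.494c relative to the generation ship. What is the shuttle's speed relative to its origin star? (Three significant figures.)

0.679c

In units of c, u = (u' + v)/(1 + u'v) with u' = 0.494 and v = 0.279.
Numerator: 0.494 + 0.279 = 0.773. Denominator: 1 + (0.494)(0.279) = 1.137826.
u = 0.773/1.137826 = 0.67937, so the speed is 0.679c.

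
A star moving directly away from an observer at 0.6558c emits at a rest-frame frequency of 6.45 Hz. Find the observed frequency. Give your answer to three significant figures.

2.94 Hz

Relativistic Doppler (source moving away): f_obs = f_src · √((1−β)/(1+β)).
With β = 0.6558: factor = √(0.3442/1.6558) = 0.45593.
f_obs = 6.45 × 0.45593 = 2.94 Hz.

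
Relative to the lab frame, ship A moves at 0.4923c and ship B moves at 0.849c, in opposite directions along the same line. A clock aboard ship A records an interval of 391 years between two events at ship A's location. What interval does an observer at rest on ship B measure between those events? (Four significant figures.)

1205 years

Speed of ship A in ship B's frame: u = (v_A + v_B)/(1 + v_A v_B/c²) = (0.4923 + 0.849)/(1 + 0.4923×0.849) = 1.3413/1.4179627 = 0.94593; |u| = 0.94593c.
At |u| = 0.94593c, γ = (1 − 0.894784)^(−1/2) = 3.0829.
Ship A's interval is proper; time dilation gives Δt_B = γΔτ = 3.0829 × 391 years = 1205 years.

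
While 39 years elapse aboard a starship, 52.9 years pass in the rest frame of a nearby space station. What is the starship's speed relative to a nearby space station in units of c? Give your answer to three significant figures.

γ = Δt/Δτ = 52.9/39 = 1.3564.
β = √(1 − 1/γ²) = √(1 − 0.543531) = √0.456469 = 0.676.

0.676c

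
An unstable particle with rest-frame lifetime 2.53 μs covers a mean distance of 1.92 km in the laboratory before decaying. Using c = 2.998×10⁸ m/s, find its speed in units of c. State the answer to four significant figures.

0.9301c

d = βγcτ ⇒ βγ = d/(cτ) = 1920 m / (758.494 m) = 2.5313.
β = (βγ)/√(1+(βγ)²) = 2.5313/√7.40748 = 0.9301.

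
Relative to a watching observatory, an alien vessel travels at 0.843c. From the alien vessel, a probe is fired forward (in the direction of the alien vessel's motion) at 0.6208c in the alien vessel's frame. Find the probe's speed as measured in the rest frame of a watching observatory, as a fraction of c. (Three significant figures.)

Relativistic velocity addition: u = (u' + v)/(1 + u'v/c²), with u' = 0.6208c and v = 0.843c.
Numerator: 0.6208 + 0.843 = 1.4638. Denominator: 1 + (0.6208)(0.843) = 1.5233344.
u = 1.4638/1.5233344 = 0.96092, so the speed is 0.961c.

0.961c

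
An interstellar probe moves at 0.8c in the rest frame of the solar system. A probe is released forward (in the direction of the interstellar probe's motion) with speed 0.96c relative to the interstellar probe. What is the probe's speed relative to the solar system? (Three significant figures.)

0.995c

Relativistic velocity addition: u = (u' + v)/(1 + u'v/c²), with u' = 0.96c and v = 0.8c.
Numerator: 0.96 + 0.8 = 1.76. Denominator: 1 + (0.96)(0.8) = 1.768.
u = 1.76/1.768 = 0.99548, so the speed is 0.995c.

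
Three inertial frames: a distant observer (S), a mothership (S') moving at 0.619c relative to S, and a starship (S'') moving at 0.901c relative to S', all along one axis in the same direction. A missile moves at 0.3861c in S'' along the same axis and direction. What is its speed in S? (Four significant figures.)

Compose velocities in two stages. Stage 1 (into S'): u₁ = (0.3861+0.901)/(1+0.3861×0.901) = 0.95491.
Stage 2 (into S): u = (0.95491+0.619)/(1+0.95491×0.619) = 0.9892, so the speed is 0.9892c.

0.9892c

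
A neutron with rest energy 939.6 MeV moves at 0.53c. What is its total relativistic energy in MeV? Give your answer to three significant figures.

1110 MeV

Lorentz factor: γ = (1 − 0.2809)^(−1/2) = 1.1792.
Total energy: E = γmc² = 1.1792 × 939.6 MeV = 1110 MeV.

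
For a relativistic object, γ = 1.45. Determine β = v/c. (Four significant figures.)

0.7241

β = √(1 − 1/γ²) = √(1 − 1/2.1025) = √0.524376 = 0.7241.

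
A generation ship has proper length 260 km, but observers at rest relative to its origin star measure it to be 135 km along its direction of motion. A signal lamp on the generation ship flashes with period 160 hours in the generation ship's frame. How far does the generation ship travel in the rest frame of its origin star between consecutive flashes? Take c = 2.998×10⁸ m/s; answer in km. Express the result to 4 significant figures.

From L = L₀/γ: γ = 260/135 = 1.92593.
β = √(1 − 1/γ²) = 0.85463. Lab-frame period = γτ = 1.92593×160 hours = 308.15 hours. Distance = βc × γτ = 0.85463 × 2.998×10⁸ m/s × 1109340 s = 2.8423×10^14 m = 2.842×10^11 km.

2.842×10^11 km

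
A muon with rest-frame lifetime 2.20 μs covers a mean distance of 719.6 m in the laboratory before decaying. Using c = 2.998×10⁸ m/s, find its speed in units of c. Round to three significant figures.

0.737c

Lab distance = (lab lifetime)·v = γτ·βc, so βγ = d/(cτ) = 719.6/(2.998×10⁸ × 2.200×10^-6) = 1.091.
With βγ = 1.091: γ² = 1 + (βγ)² = 2.19028, and β = (βγ)/γ = 1.091/1.47996 = 0.737.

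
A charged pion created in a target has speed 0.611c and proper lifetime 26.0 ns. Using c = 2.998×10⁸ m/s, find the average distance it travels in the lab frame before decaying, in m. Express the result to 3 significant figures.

γ = 1/√(1 − β²) = 1/√(1 − 0.373321) = 1/√0.626679 = 1/0.791631 = 1.2632.
Lab-frame lifetime: Δt = γτ = 1.2632 × 26.0 ns = 32.843 ns.
Distance: d = vΔt = 0.611 × 2.998×10⁸ m/s × 3.2843×10^-8 s = 6.02 m.

6.02 m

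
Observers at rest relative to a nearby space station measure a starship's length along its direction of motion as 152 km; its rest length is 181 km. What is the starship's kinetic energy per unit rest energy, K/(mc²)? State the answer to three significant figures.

0.191

From L = L₀/γ: γ = 181/152 = 1.19079.
Since K = (γ−1)mc², K/(mc²) = 1.19079 − 1 = 0.191.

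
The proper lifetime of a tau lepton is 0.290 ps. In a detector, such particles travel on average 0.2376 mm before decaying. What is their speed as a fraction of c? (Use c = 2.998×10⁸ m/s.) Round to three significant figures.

d = βγcτ ⇒ βγ = d/(cτ) = 2.376×10^-4 m / (8.6942×10^-5 m) = 2.7329.
β = (βγ)/√(1+(βγ)²) = 2.7329/√8.46874 = 0.939.

0.939c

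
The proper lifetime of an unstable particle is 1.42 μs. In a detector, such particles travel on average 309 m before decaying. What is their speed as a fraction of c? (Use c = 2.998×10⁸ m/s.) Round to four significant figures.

d = βγcτ ⇒ βγ = d/(cτ) = 309.0 m / (425.716 m) = 0.72584.
β = (βγ)/√(1+(βγ)²) = 0.72584/√1.526844 = 0.5874.

0.5874c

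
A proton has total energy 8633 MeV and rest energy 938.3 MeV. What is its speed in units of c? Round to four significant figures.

0.9941c

Total energy E = γmc² gives γ = 8633/938.3 = 9.2007.
Hence β = √(1 − 1/γ²) = √(1 − 0.0118129) = √0.9881871 = 0.9941.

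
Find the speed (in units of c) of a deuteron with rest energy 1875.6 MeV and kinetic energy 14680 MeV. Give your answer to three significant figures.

γ = 1 + K/(mc²) = 1 + 14680/1875.6 = 8.8268.
β = √(1 − 1/γ²) = √(1 − 0.0128349) = √0.9871651 = 0.994.

0.994c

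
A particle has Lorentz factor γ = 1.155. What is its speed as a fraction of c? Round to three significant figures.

β = √(1 − 1/γ²) = √(1 − 1/1.334025) = √0.250389 = 0.500.

0.500c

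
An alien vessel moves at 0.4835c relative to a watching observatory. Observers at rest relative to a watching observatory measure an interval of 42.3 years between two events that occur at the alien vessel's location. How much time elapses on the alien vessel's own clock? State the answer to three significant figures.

With β = 0.4835, γ = 1/√(1 − 0.4835²) = 1/√0.76622775 = 1.1424.
The moving clock records proper time: Δτ = Δt/γ = 42.3/1.1424 = 37.0 years.

37.0 years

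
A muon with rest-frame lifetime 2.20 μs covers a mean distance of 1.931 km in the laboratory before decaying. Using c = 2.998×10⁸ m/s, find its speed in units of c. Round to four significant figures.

0.9463c

Let x = d/(cτ) = 1931 m / (2.998×10⁸ m/s × 2.200×10^-6 s) = 2.9277. Since d = βγcτ, x = βγ = β/√(1−β²).
Solving: β² = x²/(1+x²) = 8.57143/9.57143 = 0.895522, so β = 0.9463.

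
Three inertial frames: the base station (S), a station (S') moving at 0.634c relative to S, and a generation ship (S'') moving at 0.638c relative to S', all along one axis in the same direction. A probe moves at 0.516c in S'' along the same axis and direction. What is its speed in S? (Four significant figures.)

0.9689c

Compose velocities in two stages. Stage 1 (into S'): u₁ = (0.516+0.638)/(1+0.516×0.638) = 0.86819.
Stage 2 (into S): u = (0.86819+0.634)/(1+0.86819×0.634) = 0.96888, so the speed is 0.9689c.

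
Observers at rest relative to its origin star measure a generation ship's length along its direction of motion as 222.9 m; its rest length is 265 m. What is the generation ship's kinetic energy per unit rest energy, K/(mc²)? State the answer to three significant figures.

0.189

Length contraction gives γ = L₀/L = 265/222.9 = 1.18887.
Since K = (γ−1)mc², K/(mc²) = 1.18887 − 1 = 0.189.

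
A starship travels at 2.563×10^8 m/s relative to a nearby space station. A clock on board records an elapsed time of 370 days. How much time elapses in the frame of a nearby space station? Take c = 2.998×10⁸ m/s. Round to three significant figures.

β = v/c = (2.563×10^8 m/s)/(2.998×10⁸ m/s) = 0.854903.
With β = 0.854903, γ = 1/√(1 − 0.854903²) = 1/√0.2691409 = 1.9276.
The onboard clock measures proper time, so the interval in the rest frame of a nearby space station is dilated: Δt = γ·Δτ = 1.9276 × 370 days = 713 days.

713 days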